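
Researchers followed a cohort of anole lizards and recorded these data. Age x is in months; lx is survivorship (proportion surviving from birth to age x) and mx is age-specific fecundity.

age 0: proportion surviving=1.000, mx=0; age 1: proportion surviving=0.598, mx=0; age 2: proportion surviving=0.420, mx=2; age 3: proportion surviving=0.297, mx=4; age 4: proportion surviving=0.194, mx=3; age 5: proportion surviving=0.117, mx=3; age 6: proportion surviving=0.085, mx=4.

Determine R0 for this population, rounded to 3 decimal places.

lx·mx by age: 0, 0, 0.84, 1.188, 0.582, 0.351, 0.34
R0 = Σ lx·mx = 3.301 → 3.301

3.301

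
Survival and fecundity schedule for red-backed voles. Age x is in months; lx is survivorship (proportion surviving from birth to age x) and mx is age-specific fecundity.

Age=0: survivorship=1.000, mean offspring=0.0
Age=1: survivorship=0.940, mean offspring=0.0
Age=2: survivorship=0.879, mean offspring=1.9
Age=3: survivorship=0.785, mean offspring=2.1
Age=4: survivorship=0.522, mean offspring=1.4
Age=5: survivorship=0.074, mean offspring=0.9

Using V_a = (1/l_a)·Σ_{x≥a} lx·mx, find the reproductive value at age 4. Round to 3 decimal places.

lx·mx for x ≥ 4: 0.7308, 0.0666 → sum = 0.7974
V_4 = 0.7974 / l_4 = 0.7974 / 0.522 = 1.527586… → 1.528

1.528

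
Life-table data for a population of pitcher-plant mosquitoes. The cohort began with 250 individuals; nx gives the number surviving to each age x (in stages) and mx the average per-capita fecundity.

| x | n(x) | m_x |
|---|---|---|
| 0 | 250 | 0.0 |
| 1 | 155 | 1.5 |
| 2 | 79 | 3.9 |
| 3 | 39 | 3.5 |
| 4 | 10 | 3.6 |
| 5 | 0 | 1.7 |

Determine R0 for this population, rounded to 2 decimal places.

2.85

lx = nx/n0 = nx/250: 1, 0.62, 0.316, 0.156, 0.04, 0
lx·mx by age: 0, 0.93, 1.2324, 0.546, 0.144, 0
R0 = Σ lx·mx = 2.8524 → 2.85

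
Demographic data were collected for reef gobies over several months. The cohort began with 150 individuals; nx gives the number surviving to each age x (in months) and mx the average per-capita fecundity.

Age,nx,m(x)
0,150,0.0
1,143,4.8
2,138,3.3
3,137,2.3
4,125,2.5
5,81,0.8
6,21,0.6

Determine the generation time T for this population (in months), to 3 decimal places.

lx = nx/n0 = nx/150: 1, 0.95333…, 0.92, 0.91333…, 0.83333…, 0.54, 0.14
lx·mx: 0, 4.576…, 3.036, 2.100667…, 2.083333…, 0.432, 0.084 → R0 = 12.312…
x·lx·mx: 0, 4.576…, 6.072, 6.302…, 8.333333…, 2.16, 0.504 → Σ = 27.947333…
T = 27.947333… / 12.312… = 2.269926… → 2.270

2.270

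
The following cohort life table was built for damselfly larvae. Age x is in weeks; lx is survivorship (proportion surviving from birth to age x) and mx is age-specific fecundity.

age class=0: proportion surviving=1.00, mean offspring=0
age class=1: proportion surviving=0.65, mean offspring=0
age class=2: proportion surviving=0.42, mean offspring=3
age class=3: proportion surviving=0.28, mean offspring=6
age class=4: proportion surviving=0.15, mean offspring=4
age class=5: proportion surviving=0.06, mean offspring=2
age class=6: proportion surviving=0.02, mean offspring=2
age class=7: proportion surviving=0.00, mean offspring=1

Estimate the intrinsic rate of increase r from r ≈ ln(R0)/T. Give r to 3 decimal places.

0.448

R0 = Σ lx·mx = 0 + 0 + 1.26 + 1.68 + 0.6 + 0.12 + 0.04 + 0 = 3.7
Σ x·lx·mx = 10.8; T = 10.8/3.7 = 2.91892…
r ≈ ln(R0)/T = ln(3.7)/2.91892… = 0.44823… → 0.448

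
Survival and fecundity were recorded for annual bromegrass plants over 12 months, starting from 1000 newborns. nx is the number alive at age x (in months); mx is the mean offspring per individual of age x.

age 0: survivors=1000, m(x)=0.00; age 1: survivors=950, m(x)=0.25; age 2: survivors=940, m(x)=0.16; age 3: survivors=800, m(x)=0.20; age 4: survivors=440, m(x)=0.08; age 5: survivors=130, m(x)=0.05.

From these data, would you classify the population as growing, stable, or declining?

lx = nx/n0 = nx/1000: 1, 0.95, 0.94, 0.8, 0.44, 0.13
R0 = Σ lx·mx = 0 + 0.2375 + 0.1504 + 0.16 + 0.0352 + 0.0065 = 0.5896
R0 < 1, so the population is declining.

declining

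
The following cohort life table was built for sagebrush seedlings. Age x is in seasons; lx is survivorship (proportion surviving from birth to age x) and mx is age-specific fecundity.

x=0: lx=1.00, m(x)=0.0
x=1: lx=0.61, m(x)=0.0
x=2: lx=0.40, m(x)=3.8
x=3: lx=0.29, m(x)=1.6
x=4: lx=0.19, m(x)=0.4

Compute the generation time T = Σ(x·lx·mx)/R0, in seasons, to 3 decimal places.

lx·mx: 0, 0, 1.52, 0.464, 0.076 → R0 = 2.06
x·lx·mx: 0, 0, 3.04, 1.392, 0.304 → Σ = 4.736
T = 4.736 / 2.06 = 2.299029… → 2.299

2.299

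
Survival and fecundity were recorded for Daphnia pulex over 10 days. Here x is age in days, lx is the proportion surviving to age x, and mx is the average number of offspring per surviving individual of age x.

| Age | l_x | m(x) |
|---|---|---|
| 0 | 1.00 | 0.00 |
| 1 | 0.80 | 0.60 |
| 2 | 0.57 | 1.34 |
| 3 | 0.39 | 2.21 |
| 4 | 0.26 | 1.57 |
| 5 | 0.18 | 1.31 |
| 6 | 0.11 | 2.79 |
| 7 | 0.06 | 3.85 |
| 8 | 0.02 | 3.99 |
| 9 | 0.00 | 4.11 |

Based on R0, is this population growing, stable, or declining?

growing

R0 = Σ lx·mx = 0 + 0.48 + 0.7638 + 0.8619 + 0.4082 + 0.2358 + 0.3069 + 0.231 + 0.0798 + 0 = 3.3674
R0 > 1, so the population is growing.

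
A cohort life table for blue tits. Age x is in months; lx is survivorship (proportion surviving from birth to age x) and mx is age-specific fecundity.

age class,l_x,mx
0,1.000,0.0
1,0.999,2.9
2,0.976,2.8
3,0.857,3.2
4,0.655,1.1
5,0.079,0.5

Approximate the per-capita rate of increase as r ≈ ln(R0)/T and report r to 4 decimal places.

R0 = Σ lx·mx = 0 + 2.8971 + 2.7328 + 2.7424 + 0.7205 + 0.0395 = 9.1323
Σ x·lx·mx = 19.6694; T = 19.6694/9.1323 = 2.15383…
r ≈ ln(R0)/T = ln(9.1323)/2.15383… = 1.026924… → 1.0269

1.0269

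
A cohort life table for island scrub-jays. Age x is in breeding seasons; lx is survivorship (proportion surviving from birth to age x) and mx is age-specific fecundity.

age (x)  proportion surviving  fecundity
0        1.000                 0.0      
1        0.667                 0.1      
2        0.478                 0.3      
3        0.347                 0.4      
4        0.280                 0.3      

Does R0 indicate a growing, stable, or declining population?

declining

R0 = Σ lx·mx = 0 + 0.0667 + 0.1434 + 0.1388 + 0.084 = 0.4329
R0 < 1, so the population is declining.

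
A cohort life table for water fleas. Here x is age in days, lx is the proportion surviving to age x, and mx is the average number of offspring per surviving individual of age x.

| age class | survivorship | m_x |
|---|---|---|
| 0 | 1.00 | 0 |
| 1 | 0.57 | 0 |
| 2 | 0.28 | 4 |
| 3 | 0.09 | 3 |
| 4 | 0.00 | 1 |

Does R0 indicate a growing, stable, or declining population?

R0 = Σ lx·mx = 0 + 0 + 1.12 + 0.27 + 0 = 1.39
R0 > 1, so the population is growing.

growing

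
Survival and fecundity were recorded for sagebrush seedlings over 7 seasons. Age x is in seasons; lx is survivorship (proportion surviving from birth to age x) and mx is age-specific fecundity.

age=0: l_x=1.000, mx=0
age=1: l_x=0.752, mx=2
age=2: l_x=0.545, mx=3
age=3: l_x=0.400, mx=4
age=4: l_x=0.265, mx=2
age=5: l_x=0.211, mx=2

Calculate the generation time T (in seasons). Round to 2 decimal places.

2.43

lx·mx: 0, 1.504, 1.635, 1.6, 0.53, 0.422 → R0 = 5.691
x·lx·mx: 0, 1.504, 3.27, 4.8, 2.12, 2.11 → Σ = 13.804
T = 13.804 / 5.691 = 2.425584… → 2.43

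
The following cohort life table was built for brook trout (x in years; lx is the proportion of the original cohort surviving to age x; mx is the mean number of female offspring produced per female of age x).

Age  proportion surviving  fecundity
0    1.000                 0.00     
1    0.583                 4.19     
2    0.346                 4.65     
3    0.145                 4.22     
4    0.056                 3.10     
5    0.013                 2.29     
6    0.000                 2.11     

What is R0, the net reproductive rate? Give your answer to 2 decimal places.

lx·mx by age: 0, 2.44277, 1.6089, 0.6119, 0.1736, 0.02977, 0
R0 = Σ lx·mx = 4.86694 → 4.87

4.87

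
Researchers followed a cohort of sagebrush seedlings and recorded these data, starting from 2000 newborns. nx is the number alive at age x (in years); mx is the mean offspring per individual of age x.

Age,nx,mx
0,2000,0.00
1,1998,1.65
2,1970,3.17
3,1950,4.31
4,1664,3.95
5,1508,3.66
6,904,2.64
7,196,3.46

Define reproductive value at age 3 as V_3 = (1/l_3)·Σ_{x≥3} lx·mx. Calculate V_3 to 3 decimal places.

lx = nx/n0 = nx/2000: 1, 0.999, 0.985, 0.975, 0.832, 0.754, 0.452, 0.098
lx·mx for x ≥ 3: 4.20225, 3.2864, 2.75964, 1.19328, 0.33908 → sum = 11.78065
V_3 = 11.78065 / l_3 = 11.78065 / 0.975 = 12.082718… → 12.083

12.083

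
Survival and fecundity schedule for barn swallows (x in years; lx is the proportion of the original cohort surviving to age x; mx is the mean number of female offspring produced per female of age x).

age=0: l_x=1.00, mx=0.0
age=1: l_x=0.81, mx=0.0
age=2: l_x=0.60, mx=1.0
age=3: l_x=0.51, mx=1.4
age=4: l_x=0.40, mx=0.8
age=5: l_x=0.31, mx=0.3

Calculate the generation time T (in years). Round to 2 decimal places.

lx·mx: 0, 0, 0.6, 0.714, 0.32, 0.093 → R0 = 1.727
x·lx·mx: 0, 0, 1.2, 2.142, 1.28, 0.465 → Σ = 5.087
T = 5.087 / 1.727 = 2.94557… → 2.95

2.95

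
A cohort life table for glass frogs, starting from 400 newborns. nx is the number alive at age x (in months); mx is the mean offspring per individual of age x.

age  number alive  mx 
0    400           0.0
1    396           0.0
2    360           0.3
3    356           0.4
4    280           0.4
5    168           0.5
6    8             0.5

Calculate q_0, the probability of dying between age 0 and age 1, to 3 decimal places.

0.010

lx = nx/n0 = nx/400: 1, 0.99, 0.9, 0.89, 0.7, 0.42, 0.02
q_0 = (l_0 − l_1) / l_0 = (1 − 0.99) / 1
     = 0.01 / 1 = 0.01 → 0.010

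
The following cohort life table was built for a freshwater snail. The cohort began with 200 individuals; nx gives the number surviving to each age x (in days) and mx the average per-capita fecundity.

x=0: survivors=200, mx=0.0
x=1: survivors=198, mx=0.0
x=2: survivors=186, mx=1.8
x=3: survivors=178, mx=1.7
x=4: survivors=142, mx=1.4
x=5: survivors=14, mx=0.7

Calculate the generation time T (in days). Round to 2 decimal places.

2.86

lx = nx/n0 = nx/200: 1, 0.99, 0.93, 0.89, 0.71, 0.07
lx·mx: 0, 0, 1.674, 1.513, 0.994, 0.049 → R0 = 4.23
x·lx·mx: 0, 0, 3.348, 4.539, 3.976, 0.245 → Σ = 12.108
T = 12.108 / 4.23 = 2.862411… → 2.86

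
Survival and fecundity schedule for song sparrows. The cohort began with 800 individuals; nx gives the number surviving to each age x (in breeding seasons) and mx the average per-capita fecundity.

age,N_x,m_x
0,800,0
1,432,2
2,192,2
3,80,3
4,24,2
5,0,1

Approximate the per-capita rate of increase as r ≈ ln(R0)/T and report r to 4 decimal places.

0.3939

lx = nx/n0 = nx/800: 1, 0.54, 0.24, 0.1, 0.03, 0
R0 = Σ lx·mx = 0 + 1.08 + 0.48 + 0.3 + 0.06 + 0 = 1.92
Σ x·lx·mx = 3.18; T = 3.18/1.92 = 1.65625
r ≈ ln(R0)/T = ln(1.92)/1.65625 = 0.393857… → 0.3939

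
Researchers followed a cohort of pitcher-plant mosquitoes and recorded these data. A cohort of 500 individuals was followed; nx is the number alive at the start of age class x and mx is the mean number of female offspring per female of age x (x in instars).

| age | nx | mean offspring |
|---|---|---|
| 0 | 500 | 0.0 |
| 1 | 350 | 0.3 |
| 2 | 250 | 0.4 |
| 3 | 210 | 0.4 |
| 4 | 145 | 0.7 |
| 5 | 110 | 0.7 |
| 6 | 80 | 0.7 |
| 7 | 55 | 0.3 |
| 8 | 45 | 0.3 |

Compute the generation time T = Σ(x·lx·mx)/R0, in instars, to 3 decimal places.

3.446

lx = nx/n0 = nx/500: 1, 0.7, 0.5, 0.42, 0.29, 0.22, 0.16, 0.11, 0.09
lx·mx: 0, 0.21, 0.2, 0.168, 0.203, 0.154, 0.112, 0.033, 0.027 → R0 = 1.107
x·lx·mx: 0, 0.21, 0.4, 0.504, 0.812, 0.77, 0.672, 0.231, 0.216 → Σ = 3.815
T = 3.815 / 1.107 = 3.446251… → 3.446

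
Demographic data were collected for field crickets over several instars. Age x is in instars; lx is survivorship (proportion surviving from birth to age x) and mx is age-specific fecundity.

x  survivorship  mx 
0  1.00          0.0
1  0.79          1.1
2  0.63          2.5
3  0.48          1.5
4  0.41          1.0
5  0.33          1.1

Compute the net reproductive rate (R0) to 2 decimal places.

3.94

lx·mx by age: 0, 0.869, 1.575, 0.72, 0.41, 0.363
R0 = Σ lx·mx = 3.937 → 3.94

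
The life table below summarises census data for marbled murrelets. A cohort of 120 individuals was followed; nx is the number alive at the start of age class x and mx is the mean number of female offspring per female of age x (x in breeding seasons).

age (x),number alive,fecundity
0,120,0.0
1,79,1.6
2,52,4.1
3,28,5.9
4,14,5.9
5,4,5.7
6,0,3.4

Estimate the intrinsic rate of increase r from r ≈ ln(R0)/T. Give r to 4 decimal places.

0.6648

lx = nx/n0 = nx/120: 1, 0.65833…, 0.43333…, 0.23333…, 0.11667…, 0.03333…, 0
R0 = Σ lx·mx = 0 + 1.05333… + 1.77667… + 1.37667… + 0.68833… + 0.19… + 0 = 5.085…
Σ x·lx·mx = 12.44…; T = 12.44…/5.085… = 2.44641…
r ≈ ln(R0)/T = ln(5.085…)/2.44641… = 0.664768… → 0.6648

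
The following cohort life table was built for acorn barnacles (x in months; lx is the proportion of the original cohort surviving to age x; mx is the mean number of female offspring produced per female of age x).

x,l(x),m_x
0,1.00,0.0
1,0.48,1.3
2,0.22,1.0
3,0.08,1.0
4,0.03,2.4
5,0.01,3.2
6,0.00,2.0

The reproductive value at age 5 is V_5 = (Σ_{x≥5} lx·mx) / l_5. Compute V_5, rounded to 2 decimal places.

lx·mx for x ≥ 5: 0.032, 0 → sum = 0.032
V_5 = 0.032 / l_5 = 0.032 / 0.01 = 3.2 → 3.20

3.20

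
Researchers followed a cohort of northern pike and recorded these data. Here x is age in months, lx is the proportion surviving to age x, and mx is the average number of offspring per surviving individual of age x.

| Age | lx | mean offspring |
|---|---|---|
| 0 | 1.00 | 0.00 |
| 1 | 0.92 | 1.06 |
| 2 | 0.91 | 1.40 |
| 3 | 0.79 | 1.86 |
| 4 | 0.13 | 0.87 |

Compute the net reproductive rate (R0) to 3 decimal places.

3.832

lx·mx by age: 0, 0.9752, 1.274, 1.4694, 0.1131
R0 = Σ lx·mx = 3.8317 → 3.832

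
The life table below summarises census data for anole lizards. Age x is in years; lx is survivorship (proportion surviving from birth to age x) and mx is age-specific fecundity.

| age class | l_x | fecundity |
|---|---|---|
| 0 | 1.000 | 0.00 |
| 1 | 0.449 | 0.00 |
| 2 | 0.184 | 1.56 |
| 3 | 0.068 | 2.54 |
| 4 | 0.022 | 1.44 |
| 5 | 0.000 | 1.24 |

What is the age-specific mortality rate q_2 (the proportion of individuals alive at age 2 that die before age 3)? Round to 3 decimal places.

q_2 = (l_2 − l_3) / l_2 = (0.184 − 0.068) / 0.184
     = 0.116 / 0.184 = 0.630435… → 0.630

0.630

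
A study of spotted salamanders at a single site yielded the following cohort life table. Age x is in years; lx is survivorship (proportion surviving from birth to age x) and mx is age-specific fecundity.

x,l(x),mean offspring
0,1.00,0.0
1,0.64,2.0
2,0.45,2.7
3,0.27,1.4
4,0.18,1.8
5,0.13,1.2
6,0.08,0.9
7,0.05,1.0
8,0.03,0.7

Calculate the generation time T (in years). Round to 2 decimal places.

lx·mx: 0, 1.28, 1.215, 0.378, 0.324, 0.156, 0.072, 0.05, 0.021 → R0 = 3.496
x·lx·mx: 0, 1.28, 2.43, 1.134, 1.296, 0.78, 0.432, 0.35, 0.168 → Σ = 7.87
T = 7.87 / 3.496 = 2.251144… → 2.25

2.25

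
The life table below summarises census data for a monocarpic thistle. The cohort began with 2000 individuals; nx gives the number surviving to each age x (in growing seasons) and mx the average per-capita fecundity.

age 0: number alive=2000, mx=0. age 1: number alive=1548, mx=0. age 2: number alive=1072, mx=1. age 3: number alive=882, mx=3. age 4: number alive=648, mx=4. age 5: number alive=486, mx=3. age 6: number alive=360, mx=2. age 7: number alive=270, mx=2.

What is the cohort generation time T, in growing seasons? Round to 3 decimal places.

lx = nx/n0 = nx/2000: 1, 0.774, 0.536, 0.441, 0.324, 0.243, 0.18, 0.135
lx·mx: 0, 0, 0.536, 1.323, 1.296, 0.729, 0.36, 0.27 → R0 = 4.514
x·lx·mx: 0, 0, 1.072, 3.969, 5.184, 3.645, 2.16, 1.89 → Σ = 17.92
T = 17.92 / 4.514 = 3.969872… → 3.970

3.970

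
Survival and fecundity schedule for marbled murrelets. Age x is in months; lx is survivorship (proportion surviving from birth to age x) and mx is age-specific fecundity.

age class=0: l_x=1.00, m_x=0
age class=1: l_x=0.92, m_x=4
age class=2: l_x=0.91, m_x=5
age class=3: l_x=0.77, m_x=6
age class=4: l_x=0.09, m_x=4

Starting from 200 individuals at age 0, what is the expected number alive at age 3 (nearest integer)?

Expected survivors = N0 · l_3 = 200 × 0.77 = 154 → 154

154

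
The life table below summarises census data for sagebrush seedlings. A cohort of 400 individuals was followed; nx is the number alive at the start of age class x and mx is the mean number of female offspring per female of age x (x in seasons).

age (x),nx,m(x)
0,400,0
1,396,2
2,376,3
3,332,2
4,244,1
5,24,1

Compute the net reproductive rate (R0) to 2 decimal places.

lx = nx/n0 = nx/400: 1, 0.99, 0.94, 0.83, 0.61, 0.06
lx·mx by age: 0, 1.98, 2.82, 1.66, 0.61, 0.06
R0 = Σ lx·mx = 7.13 → 7.13

7.13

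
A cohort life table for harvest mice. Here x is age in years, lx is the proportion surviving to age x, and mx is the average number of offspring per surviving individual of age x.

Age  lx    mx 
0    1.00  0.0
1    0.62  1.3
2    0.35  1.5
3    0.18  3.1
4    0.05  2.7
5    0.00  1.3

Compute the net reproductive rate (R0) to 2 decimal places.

2.02

lx·mx by age: 0, 0.806, 0.525, 0.558, 0.135, 0
R0 = Σ lx·mx = 2.024 → 2.02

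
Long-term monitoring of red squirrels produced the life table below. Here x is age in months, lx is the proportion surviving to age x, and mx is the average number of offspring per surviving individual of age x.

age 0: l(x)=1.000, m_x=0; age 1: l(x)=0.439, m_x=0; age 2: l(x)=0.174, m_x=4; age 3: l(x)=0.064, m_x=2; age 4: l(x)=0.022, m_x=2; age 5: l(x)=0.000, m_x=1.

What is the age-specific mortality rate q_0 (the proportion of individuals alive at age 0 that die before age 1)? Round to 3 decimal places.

0.561

q_0 = (l_0 − l_1) / l_0 = (1 − 0.439) / 1
     = 0.561 / 1 = 0.561 → 0.561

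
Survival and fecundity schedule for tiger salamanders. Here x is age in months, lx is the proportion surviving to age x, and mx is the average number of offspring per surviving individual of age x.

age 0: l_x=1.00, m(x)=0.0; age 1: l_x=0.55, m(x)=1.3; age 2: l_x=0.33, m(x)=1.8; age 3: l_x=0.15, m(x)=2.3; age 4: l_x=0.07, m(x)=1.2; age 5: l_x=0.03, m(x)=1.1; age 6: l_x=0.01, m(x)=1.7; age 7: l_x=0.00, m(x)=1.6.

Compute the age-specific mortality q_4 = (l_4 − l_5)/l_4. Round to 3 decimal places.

0.571

q_4 = (l_4 − l_5) / l_4 = (0.07 − 0.03) / 0.07
     = 0.04 / 0.07 = 0.571429… → 0.571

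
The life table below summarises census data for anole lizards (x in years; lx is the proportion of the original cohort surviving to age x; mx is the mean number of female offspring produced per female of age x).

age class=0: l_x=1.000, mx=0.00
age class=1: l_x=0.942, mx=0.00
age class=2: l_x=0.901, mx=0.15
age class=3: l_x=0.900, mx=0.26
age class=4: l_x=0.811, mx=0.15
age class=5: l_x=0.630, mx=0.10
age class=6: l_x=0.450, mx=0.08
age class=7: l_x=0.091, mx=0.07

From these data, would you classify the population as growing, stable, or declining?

declining

R0 = Σ lx·mx = 0 + 0 + 0.13515 + 0.234 + 0.12165 + 0.063 + 0.036 + 0.00637 = 0.59617
R0 < 1, so the population is declining.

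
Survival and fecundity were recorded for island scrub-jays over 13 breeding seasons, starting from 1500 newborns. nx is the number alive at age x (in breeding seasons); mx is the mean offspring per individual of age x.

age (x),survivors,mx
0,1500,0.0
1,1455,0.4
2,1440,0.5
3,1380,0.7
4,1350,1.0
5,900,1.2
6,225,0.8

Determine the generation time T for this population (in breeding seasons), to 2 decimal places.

lx = nx/n0 = nx/1500: 1, 0.97, 0.96, 0.92, 0.9, 0.6, 0.15
lx·mx: 0, 0.388, 0.48, 0.644, 0.9, 0.72, 0.12 → R0 = 3.252
x·lx·mx: 0, 0.388, 0.96, 1.932, 3.6, 3.6, 0.72 → Σ = 11.2
T = 11.2 / 3.252 = 3.444034… → 3.44

3.44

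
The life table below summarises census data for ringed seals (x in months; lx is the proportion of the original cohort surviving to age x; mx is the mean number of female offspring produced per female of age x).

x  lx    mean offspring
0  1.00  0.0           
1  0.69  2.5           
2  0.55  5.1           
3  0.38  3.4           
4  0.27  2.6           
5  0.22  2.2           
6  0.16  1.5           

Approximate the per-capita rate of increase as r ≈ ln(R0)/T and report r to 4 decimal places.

0.8030

R0 = Σ lx·mx = 0 + 1.725 + 2.805 + 1.292 + 0.702 + 0.484 + 0.24 = 7.248
Σ x·lx·mx = 17.879; T = 17.879/7.248 = 2.46675…
r ≈ ln(R0)/T = ln(7.248)/2.46675… = 0.80297… → 0.8030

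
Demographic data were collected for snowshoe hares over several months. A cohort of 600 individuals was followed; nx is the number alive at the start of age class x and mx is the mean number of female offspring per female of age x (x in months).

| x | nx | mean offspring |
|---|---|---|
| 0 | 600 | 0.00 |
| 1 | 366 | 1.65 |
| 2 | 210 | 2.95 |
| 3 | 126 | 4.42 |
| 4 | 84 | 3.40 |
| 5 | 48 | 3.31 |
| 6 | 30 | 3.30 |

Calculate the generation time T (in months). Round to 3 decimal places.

lx = nx/n0 = nx/600: 1, 0.61, 0.35, 0.21, 0.14, 0.08, 0.05
lx·mx: 0, 1.0065, 1.0325, 0.9282, 0.476, 0.2648, 0.165 → R0 = 3.873
x·lx·mx: 0, 1.0065, 2.065, 2.7846, 1.904, 1.324, 0.99 → Σ = 10.0741
T = 10.0741 / 3.873 = 2.60111… → 2.601

2.601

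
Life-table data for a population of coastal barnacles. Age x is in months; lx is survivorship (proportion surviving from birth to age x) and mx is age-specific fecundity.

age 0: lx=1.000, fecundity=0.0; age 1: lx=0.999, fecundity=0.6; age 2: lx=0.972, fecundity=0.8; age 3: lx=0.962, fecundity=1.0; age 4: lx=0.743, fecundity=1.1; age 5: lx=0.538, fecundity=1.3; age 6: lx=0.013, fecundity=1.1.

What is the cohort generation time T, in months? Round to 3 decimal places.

lx·mx: 0, 0.5994, 0.7776, 0.962, 0.8173, 0.6994, 0.0143 → R0 = 3.87
x·lx·mx: 0, 0.5994, 1.5552, 2.886, 3.2692, 3.497, 0.0858 → Σ = 11.8926
T = 11.8926 / 3.87 = 3.073023… → 3.073

3.073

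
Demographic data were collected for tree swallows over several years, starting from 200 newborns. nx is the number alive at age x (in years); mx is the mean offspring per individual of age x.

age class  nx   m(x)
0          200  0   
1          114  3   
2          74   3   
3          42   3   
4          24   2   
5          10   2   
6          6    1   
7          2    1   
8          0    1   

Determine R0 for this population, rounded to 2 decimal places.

3.83

lx = nx/n0 = nx/200: 1, 0.57, 0.37, 0.21, 0.12, 0.05, 0.03, 0.01, 0
lx·mx by age: 0, 1.71, 1.11, 0.63, 0.24, 0.1, 0.03, 0.01, 0
R0 = Σ lx·mx = 3.83 → 3.83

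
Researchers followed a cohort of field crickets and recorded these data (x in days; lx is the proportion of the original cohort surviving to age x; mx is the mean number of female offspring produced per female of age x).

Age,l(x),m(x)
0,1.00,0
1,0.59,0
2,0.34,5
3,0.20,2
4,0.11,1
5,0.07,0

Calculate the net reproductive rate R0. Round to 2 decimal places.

lx·mx by age: 0, 0, 1.7, 0.4, 0.11, 0
R0 = Σ lx·mx = 2.21 → 2.21

2.21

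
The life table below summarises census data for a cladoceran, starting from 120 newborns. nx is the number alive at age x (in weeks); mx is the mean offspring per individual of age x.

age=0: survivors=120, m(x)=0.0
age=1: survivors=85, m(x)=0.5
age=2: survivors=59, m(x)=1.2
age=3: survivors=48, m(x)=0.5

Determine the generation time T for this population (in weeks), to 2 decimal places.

1.87

lx = nx/n0 = nx/120: 1, 0.70833…, 0.49167…, 0.4
lx·mx: 0, 0.354167…, 0.59…, 0.2 → R0 = 1.144167…
x·lx·mx: 0, 0.354167…, 1.18…, 0.6 → Σ = 2.134167…
T = 2.134167… / 1.144167… = 1.865259… → 1.87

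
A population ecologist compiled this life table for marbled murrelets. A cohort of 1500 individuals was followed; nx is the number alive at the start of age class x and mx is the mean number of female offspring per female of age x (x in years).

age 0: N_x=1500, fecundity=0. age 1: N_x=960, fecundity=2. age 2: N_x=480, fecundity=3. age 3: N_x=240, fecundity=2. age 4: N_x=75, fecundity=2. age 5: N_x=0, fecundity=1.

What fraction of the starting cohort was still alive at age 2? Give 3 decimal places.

l_2 = n_2/n_0 = 480/1500 = 0.32 → 0.320

0.320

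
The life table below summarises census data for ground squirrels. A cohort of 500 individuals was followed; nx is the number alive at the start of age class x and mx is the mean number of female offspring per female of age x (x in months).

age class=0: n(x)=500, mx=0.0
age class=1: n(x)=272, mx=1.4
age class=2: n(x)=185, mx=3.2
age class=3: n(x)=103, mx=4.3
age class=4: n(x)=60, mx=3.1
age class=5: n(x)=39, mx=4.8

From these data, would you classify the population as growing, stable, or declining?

lx = nx/n0 = nx/500: 1, 0.544, 0.37, 0.206, 0.12, 0.078
R0 = Σ lx·mx = 0 + 0.7616 + 1.184 + 0.8858 + 0.372 + 0.3744 = 3.5778
R0 > 1, so the population is growing.

growing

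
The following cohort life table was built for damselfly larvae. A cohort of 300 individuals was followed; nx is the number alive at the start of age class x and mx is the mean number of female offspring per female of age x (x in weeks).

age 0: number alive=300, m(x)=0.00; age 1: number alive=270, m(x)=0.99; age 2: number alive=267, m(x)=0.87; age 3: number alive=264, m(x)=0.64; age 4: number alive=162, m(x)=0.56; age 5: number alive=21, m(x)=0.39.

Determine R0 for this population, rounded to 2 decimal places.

lx = nx/n0 = nx/300: 1, 0.9, 0.89, 0.88, 0.54, 0.07
lx·mx by age: 0, 0.891, 0.7743, 0.5632, 0.3024, 0.0273
R0 = Σ lx·mx = 2.5582 → 2.56

2.56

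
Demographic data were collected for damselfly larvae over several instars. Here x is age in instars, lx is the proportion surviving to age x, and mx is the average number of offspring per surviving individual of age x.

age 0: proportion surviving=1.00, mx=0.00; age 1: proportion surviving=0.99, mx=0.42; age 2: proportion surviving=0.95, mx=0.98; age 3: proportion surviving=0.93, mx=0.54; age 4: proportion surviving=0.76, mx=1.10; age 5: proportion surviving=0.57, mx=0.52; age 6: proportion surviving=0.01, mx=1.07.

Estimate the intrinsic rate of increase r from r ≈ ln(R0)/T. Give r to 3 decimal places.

0.378

R0 = Σ lx·mx = 0 + 0.4158 + 0.931 + 0.5022 + 0.836 + 0.2964 + 0.0107 = 2.9921
Σ x·lx·mx = 8.6746; T = 8.6746/2.9921 = 2.89917…
r ≈ ln(R0)/T = ln(2.9921)/2.89917… = 0.37803… → 0.378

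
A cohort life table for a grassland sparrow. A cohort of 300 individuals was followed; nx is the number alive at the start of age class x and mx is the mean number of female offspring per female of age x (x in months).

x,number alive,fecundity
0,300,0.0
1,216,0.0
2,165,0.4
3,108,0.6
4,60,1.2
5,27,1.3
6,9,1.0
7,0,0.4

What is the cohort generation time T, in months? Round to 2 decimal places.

3.42

lx = nx/n0 = nx/300: 1, 0.72, 0.55, 0.36, 0.2, 0.09, 0.03, 0
lx·mx: 0, 0, 0.22, 0.216, 0.24, 0.117, 0.03, 0 → R0 = 0.823
x·lx·mx: 0, 0, 0.44, 0.648, 0.96, 0.585, 0.18, 0 → Σ = 2.813
T = 2.813 / 0.823 = 3.417983… → 3.42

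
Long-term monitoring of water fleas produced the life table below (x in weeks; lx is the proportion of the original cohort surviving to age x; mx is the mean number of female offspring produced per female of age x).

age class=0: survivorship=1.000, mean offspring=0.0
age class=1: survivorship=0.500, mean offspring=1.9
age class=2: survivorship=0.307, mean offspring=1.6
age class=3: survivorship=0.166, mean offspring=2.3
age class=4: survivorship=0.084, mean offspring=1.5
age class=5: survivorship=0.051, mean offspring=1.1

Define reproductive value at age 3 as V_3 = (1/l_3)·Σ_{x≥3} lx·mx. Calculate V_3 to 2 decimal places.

3.40

lx·mx for x ≥ 3: 0.3818, 0.126, 0.0561 → sum = 0.5639
V_3 = 0.5639 / l_3 = 0.5639 / 0.166 = 3.396988… → 3.40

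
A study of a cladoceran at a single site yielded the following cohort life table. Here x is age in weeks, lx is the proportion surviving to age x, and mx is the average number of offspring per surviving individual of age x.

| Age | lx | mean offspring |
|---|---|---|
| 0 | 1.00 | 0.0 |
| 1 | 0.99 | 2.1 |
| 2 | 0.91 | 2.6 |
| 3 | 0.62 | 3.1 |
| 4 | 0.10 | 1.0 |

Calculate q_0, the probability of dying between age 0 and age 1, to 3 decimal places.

0.010

q_0 = (l_0 − l_1) / l_0 = (1 − 0.99) / 1
     = 0.01 / 1 = 0.01 → 0.010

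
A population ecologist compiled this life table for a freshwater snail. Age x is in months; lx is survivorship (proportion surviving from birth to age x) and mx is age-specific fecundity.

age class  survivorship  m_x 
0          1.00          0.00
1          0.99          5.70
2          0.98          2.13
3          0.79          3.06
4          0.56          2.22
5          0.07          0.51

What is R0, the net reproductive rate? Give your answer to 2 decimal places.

11.43

lx·mx by age: 0, 5.643, 2.0874, 2.4174, 1.2432, 0.0357
R0 = Σ lx·mx = 11.4267 → 11.43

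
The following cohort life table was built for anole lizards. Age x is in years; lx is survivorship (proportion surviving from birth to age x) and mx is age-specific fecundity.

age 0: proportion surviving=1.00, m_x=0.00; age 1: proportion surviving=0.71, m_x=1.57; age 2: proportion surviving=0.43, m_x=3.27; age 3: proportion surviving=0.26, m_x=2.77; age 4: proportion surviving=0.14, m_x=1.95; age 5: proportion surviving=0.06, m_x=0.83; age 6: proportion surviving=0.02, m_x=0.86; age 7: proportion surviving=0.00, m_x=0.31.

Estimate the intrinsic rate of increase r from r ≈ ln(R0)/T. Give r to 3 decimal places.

0.607

R0 = Σ lx·mx = 0 + 1.1147 + 1.4061 + 0.7202 + 0.273 + 0.0498 + 0.0172 + 0 = 3.581
Σ x·lx·mx = 7.5317; T = 7.5317/3.581 = 2.10324…
r ≈ ln(R0)/T = ln(3.581)/2.10324… = 0.60651… → 0.607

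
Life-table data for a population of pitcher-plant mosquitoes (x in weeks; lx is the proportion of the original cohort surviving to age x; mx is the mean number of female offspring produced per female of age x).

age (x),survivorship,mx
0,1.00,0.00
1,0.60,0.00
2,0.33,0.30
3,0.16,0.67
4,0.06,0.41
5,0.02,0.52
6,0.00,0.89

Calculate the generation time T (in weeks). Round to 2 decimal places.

lx·mx: 0, 0, 0.099, 0.1072, 0.0246, 0.0104, 0 → R0 = 0.2412
x·lx·mx: 0, 0, 0.198, 0.3216, 0.0984, 0.052, 0 → Σ = 0.67
T = 0.67 / 0.2412 = 2.777778… → 2.78

2.78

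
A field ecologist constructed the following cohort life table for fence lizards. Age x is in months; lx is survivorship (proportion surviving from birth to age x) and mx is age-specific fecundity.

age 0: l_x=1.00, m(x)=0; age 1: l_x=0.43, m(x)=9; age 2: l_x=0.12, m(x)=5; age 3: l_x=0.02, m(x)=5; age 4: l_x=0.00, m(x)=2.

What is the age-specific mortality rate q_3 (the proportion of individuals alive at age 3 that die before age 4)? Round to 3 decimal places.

q_3 = (l_3 − l_4) / l_3 = (0.02 − 0) / 0.02
     = 0.02 / 0.02 = 1 → 1.000

1.000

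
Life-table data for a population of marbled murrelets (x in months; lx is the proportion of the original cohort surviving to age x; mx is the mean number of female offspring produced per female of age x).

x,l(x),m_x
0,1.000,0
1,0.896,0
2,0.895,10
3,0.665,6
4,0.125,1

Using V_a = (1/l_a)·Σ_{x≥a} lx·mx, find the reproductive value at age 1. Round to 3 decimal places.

14.581

lx·mx for x ≥ 1: 0, 8.95, 3.99, 0.125 → sum = 13.065
V_1 = 13.065 / l_1 = 13.065 / 0.896 = 14.581473… → 14.581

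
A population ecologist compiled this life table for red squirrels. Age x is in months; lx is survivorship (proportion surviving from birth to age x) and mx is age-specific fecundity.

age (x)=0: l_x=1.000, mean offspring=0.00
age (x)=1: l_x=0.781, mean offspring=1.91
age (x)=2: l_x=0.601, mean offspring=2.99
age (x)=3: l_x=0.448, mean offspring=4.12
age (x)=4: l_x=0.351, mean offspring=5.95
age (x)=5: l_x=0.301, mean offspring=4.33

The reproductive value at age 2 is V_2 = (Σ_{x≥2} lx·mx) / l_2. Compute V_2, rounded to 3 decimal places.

11.705

lx·mx for x ≥ 2: 1.79699, 1.84576, 2.08845, 1.30333 → sum = 7.03453
V_2 = 7.03453 / l_2 = 7.03453 / 0.601 = 11.704709… → 11.705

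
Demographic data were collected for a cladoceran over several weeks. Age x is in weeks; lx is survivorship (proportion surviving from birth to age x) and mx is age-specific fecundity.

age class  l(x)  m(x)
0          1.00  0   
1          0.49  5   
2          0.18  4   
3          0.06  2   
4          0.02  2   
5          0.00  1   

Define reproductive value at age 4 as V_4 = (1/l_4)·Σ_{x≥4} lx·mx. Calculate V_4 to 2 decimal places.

lx·mx for x ≥ 4: 0.04, 0 → sum = 0.04
V_4 = 0.04 / l_4 = 0.04 / 0.02 = 2 → 2.00

2.00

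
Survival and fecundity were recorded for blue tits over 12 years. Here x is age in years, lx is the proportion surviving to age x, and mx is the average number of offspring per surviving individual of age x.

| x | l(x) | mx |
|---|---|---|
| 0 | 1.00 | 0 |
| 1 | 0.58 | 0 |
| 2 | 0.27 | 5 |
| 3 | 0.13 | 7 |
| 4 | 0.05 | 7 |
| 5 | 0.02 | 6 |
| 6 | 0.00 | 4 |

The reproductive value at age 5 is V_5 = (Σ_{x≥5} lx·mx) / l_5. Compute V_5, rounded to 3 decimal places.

6.000

lx·mx for x ≥ 5: 0.12, 0 → sum = 0.12
V_5 = 0.12 / l_5 = 0.12 / 0.02 = 6 → 6.000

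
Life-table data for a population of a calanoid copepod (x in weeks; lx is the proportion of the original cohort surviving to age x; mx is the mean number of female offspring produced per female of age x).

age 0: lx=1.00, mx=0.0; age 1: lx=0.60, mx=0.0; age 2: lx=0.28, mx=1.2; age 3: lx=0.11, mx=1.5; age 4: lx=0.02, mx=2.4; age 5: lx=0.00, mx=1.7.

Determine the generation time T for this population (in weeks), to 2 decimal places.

lx·mx: 0, 0, 0.336, 0.165, 0.048, 0 → R0 = 0.549
x·lx·mx: 0, 0, 0.672, 0.495, 0.192, 0 → Σ = 1.359
T = 1.359 / 0.549 = 2.47541… → 2.48

2.48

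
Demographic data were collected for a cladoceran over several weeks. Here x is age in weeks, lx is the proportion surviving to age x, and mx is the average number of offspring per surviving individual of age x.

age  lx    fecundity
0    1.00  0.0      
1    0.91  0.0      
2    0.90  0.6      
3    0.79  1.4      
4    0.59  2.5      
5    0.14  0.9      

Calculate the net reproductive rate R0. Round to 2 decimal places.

3.25

lx·mx by age: 0, 0, 0.54, 1.106, 1.475, 0.126
R0 = Σ lx·mx = 3.247 → 3.25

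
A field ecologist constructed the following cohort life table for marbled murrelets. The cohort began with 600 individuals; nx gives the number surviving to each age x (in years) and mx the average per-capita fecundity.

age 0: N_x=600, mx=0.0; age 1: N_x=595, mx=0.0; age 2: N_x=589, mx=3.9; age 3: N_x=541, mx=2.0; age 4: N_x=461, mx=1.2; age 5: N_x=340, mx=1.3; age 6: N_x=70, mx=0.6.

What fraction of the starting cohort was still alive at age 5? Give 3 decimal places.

l_5 = n_5/n_0 = 340/600 = 0.566667… → 0.567

0.567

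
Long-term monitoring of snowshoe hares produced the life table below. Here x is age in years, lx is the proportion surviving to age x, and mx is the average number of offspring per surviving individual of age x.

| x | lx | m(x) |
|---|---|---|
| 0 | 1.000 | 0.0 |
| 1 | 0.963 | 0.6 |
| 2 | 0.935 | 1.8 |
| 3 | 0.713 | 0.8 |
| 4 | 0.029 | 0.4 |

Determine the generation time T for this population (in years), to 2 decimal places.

lx·mx: 0, 0.5778, 1.683, 0.5704, 0.0116 → R0 = 2.8428
x·lx·mx: 0, 0.5778, 3.366, 1.7112, 0.0464 → Σ = 5.7014
T = 5.7014 / 2.8428 = 2.005558… → 2.01

2.01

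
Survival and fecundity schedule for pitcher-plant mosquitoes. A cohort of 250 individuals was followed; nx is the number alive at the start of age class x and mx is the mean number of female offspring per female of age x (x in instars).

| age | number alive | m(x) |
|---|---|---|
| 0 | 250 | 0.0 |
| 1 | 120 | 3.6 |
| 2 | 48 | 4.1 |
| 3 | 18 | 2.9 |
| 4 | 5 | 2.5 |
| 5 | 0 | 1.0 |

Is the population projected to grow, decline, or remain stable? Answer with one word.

growing

lx = nx/n0 = nx/250: 1, 0.48, 0.192, 0.072, 0.02, 0
R0 = Σ lx·mx = 0 + 1.728 + 0.7872 + 0.2088 + 0.05 + 0 = 2.774
R0 > 1, so the population is growing.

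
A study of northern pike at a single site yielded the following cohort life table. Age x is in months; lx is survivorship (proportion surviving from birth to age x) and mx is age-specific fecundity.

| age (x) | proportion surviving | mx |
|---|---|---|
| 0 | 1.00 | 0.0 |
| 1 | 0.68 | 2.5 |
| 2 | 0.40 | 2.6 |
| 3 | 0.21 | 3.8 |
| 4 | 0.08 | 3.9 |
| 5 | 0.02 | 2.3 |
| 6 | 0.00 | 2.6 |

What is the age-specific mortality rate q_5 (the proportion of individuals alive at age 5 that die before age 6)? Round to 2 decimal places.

1.00

q_5 = (l_5 − l_6) / l_5 = (0.02 − 0) / 0.02
     = 0.02 / 0.02 = 1 → 1.00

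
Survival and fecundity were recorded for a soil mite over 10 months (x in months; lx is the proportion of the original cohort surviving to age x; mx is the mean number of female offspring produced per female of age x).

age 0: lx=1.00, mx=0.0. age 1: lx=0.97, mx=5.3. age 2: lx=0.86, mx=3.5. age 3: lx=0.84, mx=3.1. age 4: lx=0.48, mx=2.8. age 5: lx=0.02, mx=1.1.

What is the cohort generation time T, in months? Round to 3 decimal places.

lx·mx: 0, 5.141, 3.01, 2.604, 1.344, 0.022 → R0 = 12.121
x·lx·mx: 0, 5.141, 6.02, 7.812, 5.376, 0.11 → Σ = 24.459
T = 24.459 / 12.121 = 2.017903… → 2.018

2.018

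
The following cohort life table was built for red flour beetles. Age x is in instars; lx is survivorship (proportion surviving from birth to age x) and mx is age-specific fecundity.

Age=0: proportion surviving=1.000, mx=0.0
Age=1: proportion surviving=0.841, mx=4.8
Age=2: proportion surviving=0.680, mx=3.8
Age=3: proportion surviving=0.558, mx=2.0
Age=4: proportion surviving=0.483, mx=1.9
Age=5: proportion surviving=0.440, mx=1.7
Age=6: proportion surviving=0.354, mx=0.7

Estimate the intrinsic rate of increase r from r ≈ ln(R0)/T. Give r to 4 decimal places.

R0 = Σ lx·mx = 0 + 4.0368 + 2.584 + 1.116 + 0.9177 + 0.748 + 0.2478 = 9.6503
Σ x·lx·mx = 21.4504; T = 21.4504/9.6503 = 2.22277…
r ≈ ln(R0)/T = ln(9.6503)/2.22277… = 1.019894… → 1.0199

1.0199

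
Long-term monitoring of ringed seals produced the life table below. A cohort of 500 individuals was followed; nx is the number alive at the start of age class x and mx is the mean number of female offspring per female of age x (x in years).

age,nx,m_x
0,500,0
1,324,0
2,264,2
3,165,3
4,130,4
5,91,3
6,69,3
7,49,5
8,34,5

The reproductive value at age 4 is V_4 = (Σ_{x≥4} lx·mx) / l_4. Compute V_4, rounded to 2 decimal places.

10.88

lx = nx/n0 = nx/500: 1, 0.648, 0.528, 0.33, 0.26, 0.182, 0.138, 0.098, 0.068
lx·mx for x ≥ 4: 1.04, 0.546, 0.414, 0.49, 0.34 → sum = 2.83
V_4 = 2.83 / l_4 = 2.83 / 0.26 = 10.884615… → 10.88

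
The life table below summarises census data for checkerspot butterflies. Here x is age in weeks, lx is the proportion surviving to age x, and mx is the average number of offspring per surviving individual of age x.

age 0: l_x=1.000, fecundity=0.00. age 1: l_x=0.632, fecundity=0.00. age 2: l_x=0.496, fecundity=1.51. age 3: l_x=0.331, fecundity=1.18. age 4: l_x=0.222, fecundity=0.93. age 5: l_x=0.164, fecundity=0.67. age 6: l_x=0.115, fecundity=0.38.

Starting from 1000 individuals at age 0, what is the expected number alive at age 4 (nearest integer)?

222

Expected survivors = N0 · l_4 = 1000 × 0.222 = 222 → 222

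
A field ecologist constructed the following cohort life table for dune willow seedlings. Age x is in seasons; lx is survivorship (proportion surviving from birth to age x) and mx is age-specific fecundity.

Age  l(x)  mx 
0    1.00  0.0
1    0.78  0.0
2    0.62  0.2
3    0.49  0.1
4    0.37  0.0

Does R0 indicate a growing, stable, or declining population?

declining

R0 = Σ lx·mx = 0 + 0 + 0.124 + 0.049 + 0 = 0.173
R0 < 1, so the population is declining.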